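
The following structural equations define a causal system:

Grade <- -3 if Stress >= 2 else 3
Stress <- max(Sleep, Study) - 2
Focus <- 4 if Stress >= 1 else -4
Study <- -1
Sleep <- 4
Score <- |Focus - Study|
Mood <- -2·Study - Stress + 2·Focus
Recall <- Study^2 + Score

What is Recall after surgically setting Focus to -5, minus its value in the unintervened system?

-1

The intervention breaks the incoming arrows to Focus: Focus <- 4 if Stress >= 1 else -4 no longer applies, and Focus = -5.
Score = |Focus - Study|  [with Focus=-5, Study=-1]  = 4
Recall = Study^2 + Score  [with Study=-1, Score=4]  = 5
Without intervention: Stress = max(Sleep, Study) - 2  [with Sleep=4, Study=-1]  = 2; Focus = 4 if Stress >= 1 else -4  [with Stress=2]  = 4; Score = |Focus - Study|  [with Focus=4, Study=-1]  = 5; Recall = Study^2 + Score  [with Study=-1, Score=5]  = 6.
Change = 5 − 6 = -1.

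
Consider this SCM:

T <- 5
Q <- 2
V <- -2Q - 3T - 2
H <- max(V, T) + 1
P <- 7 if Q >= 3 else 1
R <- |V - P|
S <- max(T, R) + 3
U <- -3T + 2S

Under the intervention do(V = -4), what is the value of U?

The intervention breaks the incoming arrows to V: V <- -2Q - 3T - 2 no longer applies, and V = -4.
P = 7 if Q >= 3 else 1  [with Q=2]  = 1
R = |V - P|  [with V=-4, P=1]  = 5
S = max(T, R) + 3  [with T=5, R=5]  = 8
U = -3T + 2S  [with T=5, S=8]  = 1

1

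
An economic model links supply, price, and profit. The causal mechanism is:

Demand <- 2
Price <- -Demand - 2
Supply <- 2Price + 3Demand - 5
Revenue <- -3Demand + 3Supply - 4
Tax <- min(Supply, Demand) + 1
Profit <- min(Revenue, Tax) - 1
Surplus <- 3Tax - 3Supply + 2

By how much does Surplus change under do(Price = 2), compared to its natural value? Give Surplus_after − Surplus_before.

-9

Under do(Price=2), the mechanism Price <- -Demand - 2 is discarded; Price is fixed at 2.
Supply = 2Price + 3Demand - 5  [with Price=2, Demand=2]  = 5
Tax = min(Supply, Demand) + 1  [with Supply=5, Demand=2]  = 3
Surplus = 3Tax - 3Supply + 2  [with Tax=3, Supply=5]  = -4
Without intervention: Price = -Demand - 2  [with Demand=2]  = -4; Supply = 2Price + 3Demand - 5  [with Price=-4, Demand=2]  = -7; Tax = min(Supply, Demand) + 1  [with Supply=-7, Demand=2]  = -6; Surplus = 3Tax - 3Supply + 2  [with Tax=-6, Supply=-7]  = 5.
Change = -4 − 5 = -9.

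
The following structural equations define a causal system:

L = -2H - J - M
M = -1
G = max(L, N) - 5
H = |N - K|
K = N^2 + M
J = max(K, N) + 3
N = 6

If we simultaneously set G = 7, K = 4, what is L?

Setting G = 7, K = 4 by intervention discards those variables' equations.
J = max(K, N) + 3  [with K=4, N=6]  = 9
H = |N - K|  [with N=6, K=4]  = 2
L = -2H - J - M  [with H=2, J=9, M=-1]  = -12

-12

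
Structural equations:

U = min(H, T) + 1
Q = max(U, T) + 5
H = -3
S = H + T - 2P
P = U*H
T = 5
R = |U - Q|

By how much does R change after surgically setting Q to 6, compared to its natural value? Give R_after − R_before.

-4

The intervention breaks the incoming arrows to Q: Q = max(U, T) + 5 no longer applies, and Q = 6.
U = min(H, T) + 1  [with H=-3, T=5]  = -2
R = |U - Q|  [with U=-2, Q=6]  = 8
Without intervention: U = min(H, T) + 1  [with H=-3, T=5]  = -2; Q = max(U, T) + 5  [with U=-2, T=5]  = 10; R = |U - Q|  [with U=-2, Q=10]  = 12.
Change = 8 − 12 = -4.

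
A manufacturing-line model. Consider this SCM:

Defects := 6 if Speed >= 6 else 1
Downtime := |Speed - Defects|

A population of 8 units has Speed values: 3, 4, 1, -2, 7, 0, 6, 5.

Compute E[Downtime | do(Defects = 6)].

3.25

The intervention sets Defects=6 in all 8 units regardless of Speed. Recomputing Downtime per unit gives 3, 2, 5, 8, 1, 6, 0, 1; average 3.25.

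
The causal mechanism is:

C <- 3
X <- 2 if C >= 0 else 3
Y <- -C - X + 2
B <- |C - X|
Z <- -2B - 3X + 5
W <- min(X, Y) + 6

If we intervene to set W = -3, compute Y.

-3

do(W=-3) replaces the equation W <- min(X, Y) + 6 with the constant W = -3.
Y is not downstream of the intervention, so its value is determined by the original equations.
X = 2 if C >= 0 else 3  [with C=3]  = 2
Y = -C - X + 2  [with C=3, X=2]  = -3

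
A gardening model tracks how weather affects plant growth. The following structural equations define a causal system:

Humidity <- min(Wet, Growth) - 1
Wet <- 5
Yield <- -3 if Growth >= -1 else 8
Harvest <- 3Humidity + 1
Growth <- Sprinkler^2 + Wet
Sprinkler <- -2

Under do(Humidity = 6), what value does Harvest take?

Under do(Humidity=6), the mechanism Humidity <- min(Wet, Growth) - 1 is discarded; Humidity is fixed at 6.
Harvest = 3Humidity + 1  [with Humidity=6]  = 19

19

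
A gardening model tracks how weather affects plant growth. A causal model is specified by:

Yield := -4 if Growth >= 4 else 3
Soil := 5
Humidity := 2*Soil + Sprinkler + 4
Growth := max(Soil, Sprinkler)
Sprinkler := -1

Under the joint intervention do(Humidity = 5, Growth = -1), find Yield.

The joint intervention fixes Humidity = 5, Growth = -1, removing each variable's own equation.
Yield = -4 if Growth >= 4 else 3  [with Growth=-1]  = 3

3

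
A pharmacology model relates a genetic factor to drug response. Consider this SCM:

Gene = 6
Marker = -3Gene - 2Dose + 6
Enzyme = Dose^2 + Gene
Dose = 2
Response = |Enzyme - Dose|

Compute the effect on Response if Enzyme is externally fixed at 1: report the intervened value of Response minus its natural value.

do(Enzyme=1) replaces the equation Enzyme = Dose^2 + Gene with the constant Enzyme = 1.
Response = |Enzyme - Dose|  [with Enzyme=1, Dose=2]  = 1
Without intervention: Enzyme = Dose^2 + Gene  [with Dose=2, Gene=6]  = 10; Response = |Enzyme - Dose|  [with Enzyme=10, Dose=2]  = 8.
Change = 1 − 8 = -7.

-7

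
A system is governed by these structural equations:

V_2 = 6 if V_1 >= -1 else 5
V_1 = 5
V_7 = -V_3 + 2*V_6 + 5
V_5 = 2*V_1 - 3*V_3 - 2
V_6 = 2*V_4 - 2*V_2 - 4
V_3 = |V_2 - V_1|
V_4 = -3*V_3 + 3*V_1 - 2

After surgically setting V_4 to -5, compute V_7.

The intervention breaks the incoming arrows to V_4: V_4 = -3*V_3 + 3*V_1 - 2 no longer applies, and V_4 = -5.
V_2 = 6 if V_1 >= -1 else 5  [with V_1=5]  = 6
V_3 = |V_2 - V_1|  [with V_2=6, V_1=5]  = 1
V_6 = 2*V_4 - 2*V_2 - 4  [with V_4=-5, V_2=6]  = -26
V_7 = -V_3 + 2*V_6 + 5  [with V_3=1, V_6=-26]  = -48

-48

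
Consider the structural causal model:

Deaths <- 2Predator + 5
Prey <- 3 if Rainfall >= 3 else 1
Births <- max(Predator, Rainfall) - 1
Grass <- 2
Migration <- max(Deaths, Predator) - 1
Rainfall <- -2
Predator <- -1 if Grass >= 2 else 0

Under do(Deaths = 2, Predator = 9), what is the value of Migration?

Under do(Deaths = 2, Predator = 9), each intervened variable's structural equation is replaced by its fixed value.
Migration = max(Deaths, Predator) - 1  [with Deaths=2, Predator=9]  = 8

8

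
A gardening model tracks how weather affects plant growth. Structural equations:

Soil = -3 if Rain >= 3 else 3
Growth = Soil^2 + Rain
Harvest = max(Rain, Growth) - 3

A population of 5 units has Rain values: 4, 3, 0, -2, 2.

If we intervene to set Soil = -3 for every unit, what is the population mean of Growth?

Under do(Soil=-3), Soil's equation is replaced by Soil=-3 for every unit. Per-unit Growth: 13, 12, 9, 7, 11. Mean = 10.4.

10.4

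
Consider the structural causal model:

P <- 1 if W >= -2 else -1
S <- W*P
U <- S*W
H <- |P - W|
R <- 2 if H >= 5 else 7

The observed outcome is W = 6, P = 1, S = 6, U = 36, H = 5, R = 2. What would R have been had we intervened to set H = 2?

7

The intervention breaks the incoming arrows to H: H <- |P - W| no longer applies, and H = 2.
R = 2 if H >= 5 else 7  [with H=2]  = 7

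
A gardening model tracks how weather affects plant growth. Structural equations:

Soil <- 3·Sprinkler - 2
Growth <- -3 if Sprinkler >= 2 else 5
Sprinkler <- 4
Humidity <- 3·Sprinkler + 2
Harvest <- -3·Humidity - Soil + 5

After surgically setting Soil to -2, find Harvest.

-35

do(Soil=-2) replaces the equation Soil <- 3·Sprinkler - 2 with the constant Soil = -2.
Humidity = 3·Sprinkler + 2  [with Sprinkler=4]  = 14
Harvest = -3·Humidity - Soil + 5  [with Humidity=14, Soil=-2]  = -35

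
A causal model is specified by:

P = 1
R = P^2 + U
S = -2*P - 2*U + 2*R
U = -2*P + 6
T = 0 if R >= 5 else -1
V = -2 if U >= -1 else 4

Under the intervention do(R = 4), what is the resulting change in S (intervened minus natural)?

The intervention breaks the incoming arrows to R: R = P^2 + U no longer applies, and R = 4.
U = -2*P + 6  [with P=1]  = 4
S = -2*P - 2*U + 2*R  [with P=1, U=4, R=4]  = -2
Without intervention: U = -2*P + 6  [with P=1]  = 4; R = P^2 + U  [with P=1, U=4]  = 5; S = -2*P - 2*U + 2*R  [with P=1, U=4, R=5]  = 0.
Change = -2 − 0 = -2.

-2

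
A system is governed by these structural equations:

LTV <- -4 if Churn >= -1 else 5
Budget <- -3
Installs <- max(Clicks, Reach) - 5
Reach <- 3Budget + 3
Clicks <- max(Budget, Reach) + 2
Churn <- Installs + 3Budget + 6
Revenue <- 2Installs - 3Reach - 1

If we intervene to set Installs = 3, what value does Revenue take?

Under do(Installs=3), the mechanism Installs <- max(Clicks, Reach) - 5 is discarded; Installs is fixed at 3.
Reach = 3Budget + 3  [with Budget=-3]  = -6
Revenue = 2Installs - 3Reach - 1  [with Installs=3, Reach=-6]  = 23

23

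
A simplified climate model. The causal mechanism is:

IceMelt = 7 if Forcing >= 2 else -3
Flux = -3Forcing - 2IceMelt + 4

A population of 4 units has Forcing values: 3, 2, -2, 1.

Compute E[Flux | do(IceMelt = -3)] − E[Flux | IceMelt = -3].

-4.5

Every unit gets IceMelt=-3 under the intervention. Flux values become 1, 4, 16, 7; E[Flux|do(IceMelt=-3)] = 7.
Observing IceMelt=-3 restricts to units where IceMelt's equation naturally yields -3: Forcing ∈ {-2, 1}. In that subpopulation Flux = 16, 7, mean 11.5.
Difference = 7 − 11.5 = -4.5.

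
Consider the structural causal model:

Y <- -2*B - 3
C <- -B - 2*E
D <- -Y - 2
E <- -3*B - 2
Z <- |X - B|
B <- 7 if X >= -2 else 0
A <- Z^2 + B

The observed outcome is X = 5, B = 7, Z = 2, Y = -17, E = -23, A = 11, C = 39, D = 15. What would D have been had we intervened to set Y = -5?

3

do(Y=-5) replaces the equation Y <- -2*B - 3 with the constant Y = -5.
D = -Y - 2  [with Y=-5]  = 3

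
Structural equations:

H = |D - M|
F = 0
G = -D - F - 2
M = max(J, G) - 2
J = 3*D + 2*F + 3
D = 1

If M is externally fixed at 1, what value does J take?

The intervention breaks the incoming arrows to M: M = max(J, G) - 2 no longer applies, and M = 1.
Since J is not a descendant of the intervened variable, it is unaffected.
J = 3*D + 2*F + 3  [with D=1, F=0]  = 6

6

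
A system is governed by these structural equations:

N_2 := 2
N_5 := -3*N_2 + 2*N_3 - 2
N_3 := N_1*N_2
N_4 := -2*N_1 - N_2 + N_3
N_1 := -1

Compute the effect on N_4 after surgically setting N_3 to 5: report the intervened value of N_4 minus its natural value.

The intervention breaks the incoming arrows to N_3: N_3 := N_1*N_2 no longer applies, and N_3 = 5.
N_4 = -2*N_1 - N_2 + N_3  [with N_1=-1, N_2=2, N_3=5]  = 5
Without intervention: N_3 = N_1*N_2  [with N_1=-1, N_2=2]  = -2; N_4 = -2*N_1 - N_2 + N_3  [with N_1=-1, N_2=2, N_3=-2]  = -2.
Change = 5 − (-2) = 7.

7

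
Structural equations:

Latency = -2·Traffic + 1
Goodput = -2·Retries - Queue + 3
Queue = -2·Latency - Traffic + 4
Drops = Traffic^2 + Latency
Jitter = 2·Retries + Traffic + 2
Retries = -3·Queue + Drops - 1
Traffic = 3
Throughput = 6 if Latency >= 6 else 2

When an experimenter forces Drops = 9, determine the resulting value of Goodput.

do(Drops=9) replaces the equation Drops = Traffic^2 + Latency with the constant Drops = 9.
Latency = -2·Traffic + 1  [with Traffic=3]  = -5
Queue = -2·Latency - Traffic + 4  [with Latency=-5, Traffic=3]  = 11
Retries = -3·Queue + Drops - 1  [with Queue=11, Drops=9]  = -25
Goodput = -2·Retries - Queue + 3  [with Retries=-25, Queue=11]  = 42

42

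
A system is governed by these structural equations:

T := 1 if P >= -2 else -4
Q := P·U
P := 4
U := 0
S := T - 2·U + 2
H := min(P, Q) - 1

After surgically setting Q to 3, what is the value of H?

2

The intervention breaks the incoming arrows to Q: Q := P·U no longer applies, and Q = 3.
H = min(P, Q) - 1  [with P=4, Q=3]  = 2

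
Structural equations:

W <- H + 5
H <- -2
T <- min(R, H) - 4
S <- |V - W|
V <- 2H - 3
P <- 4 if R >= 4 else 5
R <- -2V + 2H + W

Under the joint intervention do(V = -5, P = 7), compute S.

Under do(V = -5, P = 7), each intervened variable's structural equation is replaced by its fixed value.
W = H + 5  [with H=-2]  = 3
S = |V - W|  [with V=-5, W=3]  = 8

8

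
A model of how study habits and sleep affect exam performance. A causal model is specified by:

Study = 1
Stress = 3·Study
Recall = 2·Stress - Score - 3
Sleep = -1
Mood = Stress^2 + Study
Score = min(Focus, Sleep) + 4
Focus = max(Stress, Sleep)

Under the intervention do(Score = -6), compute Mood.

10

The intervention breaks the incoming arrows to Score: Score = min(Focus, Sleep) + 4 no longer applies, and Score = -6.
Since Mood is not a descendant of the intervened variable, it is unaffected.
Stress = 3·Study  [with Study=1]  = 3
Mood = Stress^2 + Study  [with Stress=3, Study=1]  = 10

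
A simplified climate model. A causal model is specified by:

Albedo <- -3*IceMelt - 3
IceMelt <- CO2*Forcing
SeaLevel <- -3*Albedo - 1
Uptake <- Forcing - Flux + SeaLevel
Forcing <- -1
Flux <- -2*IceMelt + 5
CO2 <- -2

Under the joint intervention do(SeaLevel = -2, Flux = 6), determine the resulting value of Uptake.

Under do(SeaLevel = -2, Flux = 6), each intervened variable's structural equation is replaced by its fixed value.
Uptake = Forcing - Flux + SeaLevel  [with Forcing=-1, Flux=6, SeaLevel=-2]  = -9

-9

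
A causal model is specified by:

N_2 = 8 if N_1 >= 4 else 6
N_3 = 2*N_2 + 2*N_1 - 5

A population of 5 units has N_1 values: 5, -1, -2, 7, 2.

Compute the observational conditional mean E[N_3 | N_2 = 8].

23

Observing N_2=8 restricts to units where N_2's equation naturally yields 8: N_1 ∈ {5, 7}. In that subpopulation N_3 = 21, 25, mean 23.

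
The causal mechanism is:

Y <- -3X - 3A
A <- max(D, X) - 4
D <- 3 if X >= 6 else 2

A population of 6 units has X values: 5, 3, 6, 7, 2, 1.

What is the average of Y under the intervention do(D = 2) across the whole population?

-12.5

Every unit gets D=2 under the intervention. Y values become -18, -6, -24, -30, 0, 3; E[Y|do(D=2)] = -12.5.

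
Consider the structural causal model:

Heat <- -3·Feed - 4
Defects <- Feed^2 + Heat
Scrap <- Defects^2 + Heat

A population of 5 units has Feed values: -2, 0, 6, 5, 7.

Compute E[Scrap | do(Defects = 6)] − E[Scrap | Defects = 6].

-5.1

Under do(Defects=6), Defects's equation is replaced by Defects=6 for every unit. Per-unit Scrap: 38, 32, 14, 17, 11. Mean = 22.4.
Conditioning on Defects=6 selects the 2 unit(s) with Feed ∈ {-2, 5}. Their Scrap values: 38, 17. Mean = 27.5.
Difference = 22.4 − 27.5 = -5.1.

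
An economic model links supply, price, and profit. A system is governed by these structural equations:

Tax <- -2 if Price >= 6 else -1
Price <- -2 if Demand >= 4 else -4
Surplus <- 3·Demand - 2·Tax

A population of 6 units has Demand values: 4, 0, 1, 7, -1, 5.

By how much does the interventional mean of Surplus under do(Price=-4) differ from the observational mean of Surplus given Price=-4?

do(Price=-4) breaks Price's dependence on Demand. With Price=-4 fixed, Surplus across the units is 14, 2, 5, 23, -1, 17, mean 10.
Observing Price=-4 restricts to units where Price's equation naturally yields -4: Demand ∈ {0, 1, -1}. In that subpopulation Surplus = 2, 5, -1, mean 2.
Difference = 10 − 2 = 8.

8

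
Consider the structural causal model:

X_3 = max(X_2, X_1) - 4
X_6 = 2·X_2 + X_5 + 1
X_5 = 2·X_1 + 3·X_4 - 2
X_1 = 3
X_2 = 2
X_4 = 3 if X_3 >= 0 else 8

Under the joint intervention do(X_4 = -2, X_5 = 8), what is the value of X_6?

13

The joint intervention fixes X_4 = -2, X_5 = 8, removing each variable's own equation.
X_6 = 2·X_2 + X_5 + 1  [with X_2=2, X_5=8]  = 13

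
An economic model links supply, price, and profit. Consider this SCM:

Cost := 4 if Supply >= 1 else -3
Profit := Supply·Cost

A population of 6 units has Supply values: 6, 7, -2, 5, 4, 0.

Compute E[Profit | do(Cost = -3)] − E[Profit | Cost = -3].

do(Cost=-3) breaks Cost's dependence on Supply. With Cost=-3 fixed, Profit across the units is -18, -21, 6, -15, -12, 0, mean -10.
E[Profit|Cost=-3] averages over only the 2 units with Cost=-3 (Supply = -2, 0): Profit = 6, 0, mean 3.
Difference = -10 − 3 = -13.

-13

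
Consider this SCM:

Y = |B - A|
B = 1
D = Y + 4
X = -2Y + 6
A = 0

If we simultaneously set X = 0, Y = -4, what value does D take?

Under do(X = 0, Y = -4), each intervened variable's structural equation is replaced by its fixed value.
D = Y + 4  [with Y=-4]  = 0

0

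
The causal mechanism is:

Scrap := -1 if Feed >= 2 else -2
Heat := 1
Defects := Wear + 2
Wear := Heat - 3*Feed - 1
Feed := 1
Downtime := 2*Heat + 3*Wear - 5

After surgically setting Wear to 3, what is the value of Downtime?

The intervention breaks the incoming arrows to Wear: Wear := Heat - 3*Feed - 1 no longer applies, and Wear = 3.
Downtime = 2*Heat + 3*Wear - 5  [with Heat=1, Wear=3]  = 6

6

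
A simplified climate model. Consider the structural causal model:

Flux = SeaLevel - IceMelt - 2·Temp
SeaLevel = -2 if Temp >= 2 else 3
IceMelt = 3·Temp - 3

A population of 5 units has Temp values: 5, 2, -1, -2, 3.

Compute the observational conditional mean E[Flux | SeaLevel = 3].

13.5

Observing SeaLevel=3 restricts to units where SeaLevel's equation naturally yields 3: Temp ∈ {-1, -2}. In that subpopulation Flux = 11, 16, mean 13.5.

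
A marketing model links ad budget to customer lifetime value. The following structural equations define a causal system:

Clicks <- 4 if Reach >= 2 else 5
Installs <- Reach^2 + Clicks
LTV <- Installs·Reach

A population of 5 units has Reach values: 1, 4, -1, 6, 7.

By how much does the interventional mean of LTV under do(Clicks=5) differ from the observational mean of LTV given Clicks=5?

141.6

do(Clicks=5) breaks Clicks's dependence on Reach. With Clicks=5 fixed, LTV across the units is 6, 84, -6, 246, 378, mean 141.6.
E[LTV|Clicks=5] averages over only the 2 units with Clicks=5 (Reach = 1, -1): LTV = 6, -6, mean 0.
Difference = 141.6 − 0 = 141.6.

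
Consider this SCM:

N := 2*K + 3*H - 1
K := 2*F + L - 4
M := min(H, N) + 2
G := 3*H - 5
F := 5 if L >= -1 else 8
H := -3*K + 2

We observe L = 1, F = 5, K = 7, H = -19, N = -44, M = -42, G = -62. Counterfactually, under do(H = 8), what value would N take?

37

Intervening sets H = 8 and removes its equation (H := -3*K + 2).
F = 5 if L >= -1 else 8  [with L=1]  = 5
K = 2*F + L - 4  [with F=5, L=1]  = 7
N = 2*K + 3*H - 1  [with K=7, H=8]  = 37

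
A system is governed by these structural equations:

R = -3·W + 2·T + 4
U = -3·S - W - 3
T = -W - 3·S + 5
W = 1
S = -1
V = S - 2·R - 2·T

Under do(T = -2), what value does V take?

do(T=-2) replaces the equation T = -W - 3·S + 5 with the constant T = -2.
R = -3·W + 2·T + 4  [with W=1, T=-2]  = -3
V = S - 2·R - 2·T  [with S=-1, R=-3, T=-2]  = 9

9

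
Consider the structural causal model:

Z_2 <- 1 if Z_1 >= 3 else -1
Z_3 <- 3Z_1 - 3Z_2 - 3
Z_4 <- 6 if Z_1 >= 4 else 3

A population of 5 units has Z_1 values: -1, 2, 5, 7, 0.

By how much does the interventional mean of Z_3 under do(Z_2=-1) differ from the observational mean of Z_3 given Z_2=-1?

6.8

Every unit gets Z_2=-1 under the intervention. Z_3 values become -3, 6, 15, 21, 0; E[Z_3|do(Z_2=-1)] = 7.8.
E[Z_3|Z_2=-1] averages over only the 3 units with Z_2=-1 (Z_1 = -1, 2, 0): Z_3 = -3, 6, 0, mean 1.
Difference = 7.8 − 1 = 6.8.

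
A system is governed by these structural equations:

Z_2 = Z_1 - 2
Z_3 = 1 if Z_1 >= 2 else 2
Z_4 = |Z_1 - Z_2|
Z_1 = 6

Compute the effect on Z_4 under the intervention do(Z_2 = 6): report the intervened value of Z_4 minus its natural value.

Under do(Z_2=6), the mechanism Z_2 = Z_1 - 2 is discarded; Z_2 is fixed at 6.
Z_4 = |Z_1 - Z_2|  [with Z_1=6, Z_2=6]  = 0
Without intervention: Z_2 = Z_1 - 2  [with Z_1=6]  = 4; Z_4 = |Z_1 - Z_2|  [with Z_1=6, Z_2=4]  = 2.
Change = 0 − 2 = -2.

-2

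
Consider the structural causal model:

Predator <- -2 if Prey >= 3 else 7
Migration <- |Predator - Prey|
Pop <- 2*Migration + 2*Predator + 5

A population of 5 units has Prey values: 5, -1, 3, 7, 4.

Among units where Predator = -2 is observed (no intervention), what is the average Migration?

Conditioning on Predator=-2 selects the 4 unit(s) with Prey ∈ {5, 3, 7, 4}. Their Migration values: 7, 5, 9, 6. Mean = 6.75.

6.75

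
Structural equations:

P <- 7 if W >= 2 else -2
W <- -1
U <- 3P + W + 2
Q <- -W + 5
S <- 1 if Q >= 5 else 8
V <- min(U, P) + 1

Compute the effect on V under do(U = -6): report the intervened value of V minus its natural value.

Intervening sets U = -6 and removes its equation (U <- 3P + W + 2).
P = 7 if W >= 2 else -2  [with W=-1]  = -2
V = min(U, P) + 1  [with U=-6, P=-2]  = -5
Without intervention: P = 7 if W >= 2 else -2  [with W=-1]  = -2; U = 3P + W + 2  [with P=-2, W=-1]  = -5; V = min(U, P) + 1  [with U=-5, P=-2]  = -4.
Change = -5 − (-4) = -1.

-1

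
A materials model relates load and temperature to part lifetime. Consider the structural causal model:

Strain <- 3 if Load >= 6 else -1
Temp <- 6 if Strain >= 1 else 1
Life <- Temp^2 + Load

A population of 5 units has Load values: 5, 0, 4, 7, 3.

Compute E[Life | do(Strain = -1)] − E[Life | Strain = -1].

0.8

do(Strain=-1) breaks Strain's dependence on Load. With Strain=-1 fixed, Life across the units is 6, 1, 5, 8, 4, mean 4.8.
Observing Strain=-1 restricts to units where Strain's equation naturally yields -1: Load ∈ {5, 0, 4, 3}. In that subpopulation Life = 6, 1, 5, 4, mean 4.
Difference = 4.8 − 4 = 0.8.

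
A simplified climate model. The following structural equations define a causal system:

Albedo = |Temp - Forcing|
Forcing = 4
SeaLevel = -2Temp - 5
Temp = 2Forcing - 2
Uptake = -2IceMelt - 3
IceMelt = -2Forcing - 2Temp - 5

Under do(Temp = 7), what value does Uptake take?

51

Under do(Temp=7), the mechanism Temp = 2Forcing - 2 is discarded; Temp is fixed at 7.
IceMelt = -2Forcing - 2Temp - 5  [with Forcing=4, Temp=7]  = -27
Uptake = -2IceMelt - 3  [with IceMelt=-27]  = 51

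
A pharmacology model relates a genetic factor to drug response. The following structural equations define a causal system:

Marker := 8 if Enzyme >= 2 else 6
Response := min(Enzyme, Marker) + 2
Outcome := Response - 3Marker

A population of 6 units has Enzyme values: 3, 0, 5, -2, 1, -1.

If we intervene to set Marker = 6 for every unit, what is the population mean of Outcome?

-15

Under do(Marker=6), Marker's equation is replaced by Marker=6 for every unit. Per-unit Outcome: -13, -16, -11, -18, -15, -17. Mean = -15.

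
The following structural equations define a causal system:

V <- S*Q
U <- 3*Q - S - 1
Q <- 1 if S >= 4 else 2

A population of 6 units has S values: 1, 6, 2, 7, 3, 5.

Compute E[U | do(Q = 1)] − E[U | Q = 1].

do(Q=1) breaks Q's dependence on S. With Q=1 fixed, U across the units is 1, -4, 0, -5, -1, -3, mean -2.
Conditioning on Q=1 selects the 3 unit(s) with S ∈ {6, 7, 5}. Their U values: -4, -5, -3. Mean = -4.
Difference = -2 − (-4) = 2.

2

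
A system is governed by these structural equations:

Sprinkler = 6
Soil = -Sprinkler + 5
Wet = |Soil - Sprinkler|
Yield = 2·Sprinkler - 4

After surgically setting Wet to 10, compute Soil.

Under do(Wet=10), the mechanism Wet = |Soil - Sprinkler| is discarded; Wet is fixed at 10.
Since Soil is not a descendant of the intervened variable, it is unaffected.
Soil = -Sprinkler + 5  [with Sprinkler=6]  = -1

-1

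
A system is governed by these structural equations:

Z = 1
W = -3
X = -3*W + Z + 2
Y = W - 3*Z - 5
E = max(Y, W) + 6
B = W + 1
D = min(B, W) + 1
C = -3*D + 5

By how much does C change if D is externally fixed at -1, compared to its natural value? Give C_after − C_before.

-3

do(D=-1) replaces the equation D = min(B, W) + 1 with the constant D = -1.
C = -3*D + 5  [with D=-1]  = 8
Without intervention: B = W + 1  [with W=-3]  = -2; D = min(B, W) + 1  [with B=-2, W=-3]  = -2; C = -3*D + 5  [with D=-2]  = 11.
Change = 8 − 11 = -3.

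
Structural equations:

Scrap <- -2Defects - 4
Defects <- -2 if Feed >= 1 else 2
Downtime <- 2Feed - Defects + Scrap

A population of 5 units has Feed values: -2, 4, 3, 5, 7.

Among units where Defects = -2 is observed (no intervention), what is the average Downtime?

E[Downtime|Defects=-2] averages over only the 4 units with Defects=-2 (Feed = 4, 3, 5, 7): Downtime = 10, 8, 12, 16, mean 11.5.

11.5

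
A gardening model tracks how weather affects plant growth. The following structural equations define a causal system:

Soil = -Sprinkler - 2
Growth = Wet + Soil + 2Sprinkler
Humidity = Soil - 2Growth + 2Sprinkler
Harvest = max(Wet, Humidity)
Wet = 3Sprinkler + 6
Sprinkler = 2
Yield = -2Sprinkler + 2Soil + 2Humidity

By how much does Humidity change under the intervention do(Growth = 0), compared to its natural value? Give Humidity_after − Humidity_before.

Intervening sets Growth = 0 and removes its equation (Growth = Wet + Soil + 2Sprinkler).
Soil = -Sprinkler - 2  [with Sprinkler=2]  = -4
Humidity = Soil - 2Growth + 2Sprinkler  [with Soil=-4, Growth=0, Sprinkler=2]  = 0
Without intervention: Soil = -Sprinkler - 2  [with Sprinkler=2]  = -4; Wet = 3Sprinkler + 6  [with Sprinkler=2]  = 12; Growth = Wet + Soil + 2Sprinkler  [with Wet=12, Soil=-4, Sprinkler=2]  = 12; Humidity = Soil - 2Growth + 2Sprinkler  [with Soil=-4, Growth=12, Sprinkler=2]  = -24.
Change = 0 − (-24) = 24.

24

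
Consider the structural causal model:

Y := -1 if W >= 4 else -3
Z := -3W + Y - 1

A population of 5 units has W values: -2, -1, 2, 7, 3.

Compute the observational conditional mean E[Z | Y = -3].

Observing Y=-3 restricts to units where Y's equation naturally yields -3: W ∈ {-2, -1, 2, 3}. In that subpopulation Z = 2, -1, -10, -13, mean -5.5.

-5.5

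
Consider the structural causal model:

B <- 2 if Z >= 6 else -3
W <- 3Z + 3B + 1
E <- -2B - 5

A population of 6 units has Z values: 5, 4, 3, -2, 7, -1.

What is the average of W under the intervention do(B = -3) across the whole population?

Every unit gets B=-3 under the intervention. W values become 7, 4, 1, -14, 13, -11; E[W|do(B=-3)] = 0.

0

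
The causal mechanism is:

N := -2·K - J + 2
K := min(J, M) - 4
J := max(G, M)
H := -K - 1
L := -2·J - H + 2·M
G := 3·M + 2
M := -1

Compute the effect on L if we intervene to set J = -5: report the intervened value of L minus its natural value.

4

The intervention breaks the incoming arrows to J: J := max(G, M) no longer applies, and J = -5.
K = min(J, M) - 4  [with J=-5, M=-1]  = -9
H = -K - 1  [with K=-9]  = 8
L = -2·J - H + 2·M  [with J=-5, H=8, M=-1]  = 0
Without intervention: G = 3·M + 2  [with M=-1]  = -1; J = max(G, M)  [with G=-1, M=-1]  = -1; K = min(J, M) - 4  [with J=-1, M=-1]  = -5; H = -K - 1  [with K=-5]  = 4; L = -2·J - H + 2·M  [with J=-1, H=4, M=-1]  = -4.
Change = 0 − (-4) = 4.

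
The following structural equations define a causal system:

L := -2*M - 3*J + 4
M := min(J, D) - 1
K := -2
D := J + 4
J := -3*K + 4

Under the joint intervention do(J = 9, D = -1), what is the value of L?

-19

Under do(J = 9, D = -1), each intervened variable's structural equation is replaced by its fixed value.
M = min(J, D) - 1  [with J=9, D=-1]  = -2
L = -2*M - 3*J + 4  [with M=-2, J=9]  = -19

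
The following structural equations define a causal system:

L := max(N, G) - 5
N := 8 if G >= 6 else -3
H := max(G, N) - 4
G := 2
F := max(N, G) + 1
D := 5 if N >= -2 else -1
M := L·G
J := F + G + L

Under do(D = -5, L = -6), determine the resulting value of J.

-1

Setting D = -5, L = -6 by intervention discards those variables' equations.
N = 8 if G >= 6 else -3  [with G=2]  = -3
F = max(N, G) + 1  [with N=-3, G=2]  = 3
J = F + G + L  [with F=3, G=2, L=-6]  = -1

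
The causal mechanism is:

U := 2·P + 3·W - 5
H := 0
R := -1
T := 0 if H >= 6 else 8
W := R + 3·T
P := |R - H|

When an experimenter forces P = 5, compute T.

do(P=5) replaces the equation P := |R - H| with the constant P = 5.
T is not downstream of the intervention, so its value is determined by the original equations.
T = 0 if H >= 6 else 8  [with H=0]  = 8

8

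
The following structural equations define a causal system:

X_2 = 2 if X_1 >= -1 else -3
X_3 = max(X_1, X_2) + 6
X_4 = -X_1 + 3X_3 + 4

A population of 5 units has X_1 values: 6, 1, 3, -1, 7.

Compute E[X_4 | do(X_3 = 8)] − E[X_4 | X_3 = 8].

-3.2

The intervention sets X_3=8 in all 5 units regardless of X_1. Recomputing X_4 per unit gives 22, 27, 25, 29, 21; average 24.8.
E[X_4|X_3=8] averages over only the 2 units with X_3=8 (X_1 = 1, -1): X_4 = 27, 29, mean 28.
Difference = 24.8 − 28 = -3.2.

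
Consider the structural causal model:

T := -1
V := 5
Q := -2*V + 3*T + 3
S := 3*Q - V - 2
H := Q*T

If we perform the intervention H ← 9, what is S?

Intervening sets H = 9 and removes its equation (H := Q*T).
No directed path runs from H to S, so S keeps its natural value.
Q = -2*V + 3*T + 3  [with V=5, T=-1]  = -10
S = 3*Q - V - 2  [with Q=-10, V=5]  = -37

-37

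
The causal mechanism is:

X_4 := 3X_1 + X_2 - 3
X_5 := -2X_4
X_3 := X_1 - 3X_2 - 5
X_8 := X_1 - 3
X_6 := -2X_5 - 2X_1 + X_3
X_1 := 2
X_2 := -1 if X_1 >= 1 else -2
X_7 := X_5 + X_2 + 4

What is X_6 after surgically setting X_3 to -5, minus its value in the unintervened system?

-5

The intervention breaks the incoming arrows to X_3: X_3 := X_1 - 3X_2 - 5 no longer applies, and X_3 = -5.
X_2 = -1 if X_1 >= 1 else -2  [with X_1=2]  = -1
X_4 = 3X_1 + X_2 - 3  [with X_1=2, X_2=-1]  = 2
X_5 = -2X_4  [with X_4=2]  = -4
X_6 = -2X_5 - 2X_1 + X_3  [with X_5=-4, X_1=2, X_3=-5]  = -1
Without intervention: X_2 = -1 if X_1 >= 1 else -2  [with X_1=2]  = -1; X_3 = X_1 - 3X_2 - 5  [with X_1=2, X_2=-1]  = 0; X_4 = 3X_1 + X_2 - 3  [with X_1=2, X_2=-1]  = 2; X_5 = -2X_4  [with X_4=2]  = -4; X_6 = -2X_5 - 2X_1 + X_3  [with X_5=-4, X_1=2, X_3=0]  = 4.
Change = -1 − 4 = -5.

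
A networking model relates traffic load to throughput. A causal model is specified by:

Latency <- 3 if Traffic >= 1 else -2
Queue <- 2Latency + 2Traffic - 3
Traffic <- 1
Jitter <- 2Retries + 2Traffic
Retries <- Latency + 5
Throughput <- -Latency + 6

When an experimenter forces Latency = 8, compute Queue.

The intervention breaks the incoming arrows to Latency: Latency <- 3 if Traffic >= 1 else -2 no longer applies, and Latency = 8.
Queue = 2Latency + 2Traffic - 3  [with Latency=8, Traffic=1]  = 15

15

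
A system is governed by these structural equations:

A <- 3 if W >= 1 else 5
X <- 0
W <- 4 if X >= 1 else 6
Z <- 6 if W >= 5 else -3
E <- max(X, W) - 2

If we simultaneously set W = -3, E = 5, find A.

5

The joint intervention fixes W = -3, E = 5, removing each variable's own equation.
A = 3 if W >= 1 else 5  [with W=-3]  = 5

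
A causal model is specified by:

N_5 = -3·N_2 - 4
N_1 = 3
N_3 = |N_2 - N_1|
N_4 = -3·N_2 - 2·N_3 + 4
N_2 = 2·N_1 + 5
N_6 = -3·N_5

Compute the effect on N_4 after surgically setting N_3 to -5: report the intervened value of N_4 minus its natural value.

The intervention breaks the incoming arrows to N_3: N_3 = |N_2 - N_1| no longer applies, and N_3 = -5.
N_2 = 2·N_1 + 5  [with N_1=3]  = 11
N_4 = -3·N_2 - 2·N_3 + 4  [with N_2=11, N_3=-5]  = -19
Without intervention: N_2 = 2·N_1 + 5  [with N_1=3]  = 11; N_3 = |N_2 - N_1|  [with N_2=11, N_1=3]  = 8; N_4 = -3·N_2 - 2·N_3 + 4  [with N_2=11, N_3=8]  = -45.
Change = -19 − (-45) = 26.

26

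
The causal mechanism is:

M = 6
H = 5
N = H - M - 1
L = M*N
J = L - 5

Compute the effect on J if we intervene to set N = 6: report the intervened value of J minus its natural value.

48

do(N=6) replaces the equation N = H - M - 1 with the constant N = 6.
L = M*N  [with M=6, N=6]  = 36
J = L - 5  [with L=36]  = 31
Without intervention: N = H - M - 1  [with H=5, M=6]  = -2; L = M*N  [with M=6, N=-2]  = -12; J = L - 5  [with L=-12]  = -17.
Change = 31 − (-17) = 48.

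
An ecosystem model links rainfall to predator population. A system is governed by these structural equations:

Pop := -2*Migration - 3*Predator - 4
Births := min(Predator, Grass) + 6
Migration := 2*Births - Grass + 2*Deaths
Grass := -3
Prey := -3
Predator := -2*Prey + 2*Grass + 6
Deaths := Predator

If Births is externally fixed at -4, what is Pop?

-36

The intervention breaks the incoming arrows to Births: Births := min(Predator, Grass) + 6 no longer applies, and Births = -4.
Predator = -2*Prey + 2*Grass + 6  [with Prey=-3, Grass=-3]  = 6
Deaths = Predator  [with Predator=6]  = 6
Migration = 2*Births - Grass + 2*Deaths  [with Births=-4, Grass=-3, Deaths=6]  = 7
Pop = -2*Migration - 3*Predator - 4  [with Migration=7, Predator=6]  = -36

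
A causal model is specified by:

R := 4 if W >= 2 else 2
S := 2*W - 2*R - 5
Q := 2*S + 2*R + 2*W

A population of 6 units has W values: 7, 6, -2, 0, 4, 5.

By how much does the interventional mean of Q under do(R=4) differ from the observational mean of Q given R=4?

-13

do(R=4) breaks R's dependence on W. With R=4 fixed, Q across the units is 24, 18, -30, -18, 6, 12, mean 2.
Conditioning on R=4 selects the 4 unit(s) with W ∈ {7, 6, 4, 5}. Their Q values: 24, 18, 6, 12. Mean = 15.
Difference = 2 − 15 = -13.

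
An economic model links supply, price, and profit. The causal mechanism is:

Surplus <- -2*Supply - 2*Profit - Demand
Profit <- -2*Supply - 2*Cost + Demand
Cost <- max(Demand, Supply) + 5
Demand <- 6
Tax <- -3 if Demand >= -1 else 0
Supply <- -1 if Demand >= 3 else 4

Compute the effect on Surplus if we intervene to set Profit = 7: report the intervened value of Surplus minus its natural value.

-42

The intervention breaks the incoming arrows to Profit: Profit <- -2*Supply - 2*Cost + Demand no longer applies, and Profit = 7.
Supply = -1 if Demand >= 3 else 4  [with Demand=6]  = -1
Surplus = -2*Supply - 2*Profit - Demand  [with Supply=-1, Profit=7, Demand=6]  = -18
Without intervention: Supply = -1 if Demand >= 3 else 4  [with Demand=6]  = -1; Cost = max(Demand, Supply) + 5  [with Demand=6, Supply=-1]  = 11; Profit = -2*Supply - 2*Cost + Demand  [with Supply=-1, Cost=11, Demand=6]  = -14; Surplus = -2*Supply - 2*Profit - Demand  [with Supply=-1, Profit=-14, Demand=6]  = 24.
Change = -18 − 24 = -42.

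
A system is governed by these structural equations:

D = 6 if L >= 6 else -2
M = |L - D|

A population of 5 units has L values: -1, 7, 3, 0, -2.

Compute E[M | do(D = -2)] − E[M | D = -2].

1.4

Under do(D=-2), D's equation is replaced by D=-2 for every unit. Per-unit M: 1, 9, 5, 2, 0. Mean = 3.4.
E[M|D=-2] averages over only the 4 units with D=-2 (L = -1, 3, 0, -2): M = 1, 5, 2, 0, mean 2.
Difference = 3.4 − 2 = 1.4.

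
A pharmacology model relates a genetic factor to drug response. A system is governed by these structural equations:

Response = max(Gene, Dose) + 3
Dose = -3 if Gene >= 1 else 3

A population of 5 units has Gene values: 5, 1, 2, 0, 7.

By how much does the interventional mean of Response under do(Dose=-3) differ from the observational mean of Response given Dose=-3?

-0.75

Every unit gets Dose=-3 under the intervention. Response values become 8, 4, 5, 3, 10; E[Response|do(Dose=-3)] = 6.
Conditioning on Dose=-3 selects the 4 unit(s) with Gene ∈ {5, 1, 2, 7}. Their Response values: 8, 4, 5, 10. Mean = 6.75.
Difference = 6 − 6.75 = -0.75.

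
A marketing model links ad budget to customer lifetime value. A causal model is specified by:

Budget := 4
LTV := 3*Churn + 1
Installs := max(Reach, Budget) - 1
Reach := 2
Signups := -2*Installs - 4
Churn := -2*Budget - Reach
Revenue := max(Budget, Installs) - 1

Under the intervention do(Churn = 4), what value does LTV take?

13

Under do(Churn=4), the mechanism Churn := -2*Budget - Reach is discarded; Churn is fixed at 4.
LTV = 3*Churn + 1  [with Churn=4]  = 13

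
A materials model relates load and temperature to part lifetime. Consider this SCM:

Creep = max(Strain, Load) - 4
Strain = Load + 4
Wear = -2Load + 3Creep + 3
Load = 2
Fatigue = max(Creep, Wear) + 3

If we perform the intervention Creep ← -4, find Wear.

-13

The intervention breaks the incoming arrows to Creep: Creep = max(Strain, Load) - 4 no longer applies, and Creep = -4.
Wear = -2Load + 3Creep + 3  [with Load=2, Creep=-4]  = -13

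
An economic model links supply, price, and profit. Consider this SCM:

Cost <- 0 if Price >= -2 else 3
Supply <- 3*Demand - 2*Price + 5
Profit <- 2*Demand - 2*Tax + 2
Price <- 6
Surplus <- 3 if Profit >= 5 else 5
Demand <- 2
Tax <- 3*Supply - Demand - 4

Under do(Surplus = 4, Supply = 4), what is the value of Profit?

-6

Setting Surplus = 4, Supply = 4 by intervention discards those variables' equations.
Tax = 3*Supply - Demand - 4  [with Supply=4, Demand=2]  = 6
Profit = 2*Demand - 2*Tax + 2  [with Demand=2, Tax=6]  = -6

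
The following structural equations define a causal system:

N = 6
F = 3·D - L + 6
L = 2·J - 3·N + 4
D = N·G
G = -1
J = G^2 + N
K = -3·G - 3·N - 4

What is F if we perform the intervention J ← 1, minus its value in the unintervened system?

12

Under do(J=1), the mechanism J = G^2 + N is discarded; J is fixed at 1.
D = N·G  [with N=6, G=-1]  = -6
L = 2·J - 3·N + 4  [with J=1, N=6]  = -12
F = 3·D - L + 6  [with D=-6, L=-12]  = 0
Without intervention: D = N·G  [with N=6, G=-1]  = -6; J = G^2 + N  [with G=-1, N=6]  = 7; L = 2·J - 3·N + 4  [with J=7, N=6]  = 0; F = 3·D - L + 6  [with D=-6, L=0]  = -12.
Change = 0 − (-12) = 12.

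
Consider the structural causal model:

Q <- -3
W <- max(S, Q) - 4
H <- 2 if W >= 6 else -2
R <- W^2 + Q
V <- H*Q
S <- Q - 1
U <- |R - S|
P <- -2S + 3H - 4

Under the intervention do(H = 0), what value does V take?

Under do(H=0), the mechanism H <- 2 if W >= 6 else -2 is discarded; H is fixed at 0.
V = H*Q  [with H=0, Q=-3]  = 0

0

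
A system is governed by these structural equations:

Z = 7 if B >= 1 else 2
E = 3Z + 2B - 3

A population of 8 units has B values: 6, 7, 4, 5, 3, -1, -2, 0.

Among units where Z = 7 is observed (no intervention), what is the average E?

28

E[E|Z=7] averages over only the 5 units with Z=7 (B = 6, 7, 4, 5, 3): E = 30, 32, 26, 28, 24, mean 28.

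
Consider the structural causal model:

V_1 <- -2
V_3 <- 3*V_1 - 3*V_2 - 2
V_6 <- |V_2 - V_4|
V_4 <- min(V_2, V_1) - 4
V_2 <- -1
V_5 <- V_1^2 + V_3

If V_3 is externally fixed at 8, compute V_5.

do(V_3=8) replaces the equation V_3 <- 3*V_1 - 3*V_2 - 2 with the constant V_3 = 8.
V_5 = V_1^2 + V_3  [with V_1=-2, V_3=8]  = 12

12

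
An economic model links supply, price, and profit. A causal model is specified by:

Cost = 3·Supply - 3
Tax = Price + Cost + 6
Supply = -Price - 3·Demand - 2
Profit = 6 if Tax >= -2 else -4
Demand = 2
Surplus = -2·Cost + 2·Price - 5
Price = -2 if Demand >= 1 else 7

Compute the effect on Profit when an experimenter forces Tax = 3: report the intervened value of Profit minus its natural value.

10

The intervention breaks the incoming arrows to Tax: Tax = Price + Cost + 6 no longer applies, and Tax = 3.
Profit = 6 if Tax >= -2 else -4  [with Tax=3]  = 6
Without intervention: Price = -2 if Demand >= 1 else 7  [with Demand=2]  = -2; Supply = -Price - 3·Demand - 2  [with Price=-2, Demand=2]  = -6; Cost = 3·Supply - 3  [with Supply=-6]  = -21; Tax = Price + Cost + 6  [with Price=-2, Cost=-21]  = -17; Profit = 6 if Tax >= -2 else -4  [with Tax=-17]  = -4.
Change = 6 − (-4) = 10.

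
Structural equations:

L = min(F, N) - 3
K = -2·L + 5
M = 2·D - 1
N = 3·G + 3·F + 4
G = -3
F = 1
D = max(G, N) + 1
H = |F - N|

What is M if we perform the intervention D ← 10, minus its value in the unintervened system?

do(D=10) replaces the equation D = max(G, N) + 1 with the constant D = 10.
M = 2·D - 1  [with D=10]  = 19
Without intervention: N = 3·G + 3·F + 4  [with G=-3, F=1]  = -2; D = max(G, N) + 1  [with G=-3, N=-2]  = -1; M = 2·D - 1  [with D=-1]  = -3.
Change = 19 − (-3) = 22.

22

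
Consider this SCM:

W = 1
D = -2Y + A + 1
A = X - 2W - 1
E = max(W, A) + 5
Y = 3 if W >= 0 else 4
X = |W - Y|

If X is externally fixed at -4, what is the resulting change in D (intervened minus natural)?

-6

do(X=-4) replaces the equation X = |W - Y| with the constant X = -4.
Y = 3 if W >= 0 else 4  [with W=1]  = 3
A = X - 2W - 1  [with X=-4, W=1]  = -7
D = -2Y + A + 1  [with Y=3, A=-7]  = -12
Without intervention: Y = 3 if W >= 0 else 4  [with W=1]  = 3; X = |W - Y|  [with W=1, Y=3]  = 2; A = X - 2W - 1  [with X=2, W=1]  = -1; D = -2Y + A + 1  [with Y=3, A=-1]  = -6.
Change = -12 − (-6) = -6.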